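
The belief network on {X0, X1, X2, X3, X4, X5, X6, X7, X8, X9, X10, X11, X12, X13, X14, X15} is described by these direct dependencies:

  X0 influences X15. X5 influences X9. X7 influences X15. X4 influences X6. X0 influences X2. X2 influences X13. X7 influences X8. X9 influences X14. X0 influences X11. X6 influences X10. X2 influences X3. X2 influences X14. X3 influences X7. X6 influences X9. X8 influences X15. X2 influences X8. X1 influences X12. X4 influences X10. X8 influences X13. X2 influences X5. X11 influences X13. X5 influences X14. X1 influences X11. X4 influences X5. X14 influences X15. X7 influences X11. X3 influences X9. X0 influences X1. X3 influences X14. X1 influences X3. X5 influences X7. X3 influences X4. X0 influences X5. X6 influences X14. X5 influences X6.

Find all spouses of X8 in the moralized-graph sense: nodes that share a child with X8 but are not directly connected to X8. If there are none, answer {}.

{X0, X11, X14}

Children of X8: X13, X15.
  X13: X2, X11
  X15: X0, X7, X14
Excluding nodes already adjacent to X8 (X2, X7, X13, X15), the co-parent-only contribution is {X0, X11, X14}.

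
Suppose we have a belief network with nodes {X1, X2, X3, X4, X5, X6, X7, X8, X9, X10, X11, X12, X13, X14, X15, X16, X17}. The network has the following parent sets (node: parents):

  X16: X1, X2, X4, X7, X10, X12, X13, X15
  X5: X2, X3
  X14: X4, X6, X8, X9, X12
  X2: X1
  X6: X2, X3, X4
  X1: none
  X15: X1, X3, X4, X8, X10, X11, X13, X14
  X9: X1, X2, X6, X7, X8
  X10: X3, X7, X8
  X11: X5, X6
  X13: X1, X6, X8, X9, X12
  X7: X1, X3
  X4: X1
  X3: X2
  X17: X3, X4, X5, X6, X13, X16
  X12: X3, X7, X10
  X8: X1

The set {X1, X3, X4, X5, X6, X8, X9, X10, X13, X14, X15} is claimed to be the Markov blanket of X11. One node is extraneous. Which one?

X9

Children of X11: X15.
X11 has parents X5, X6.
Co-parents of X11 (other parents of its children):
  X15 also has parents X1, X3, X4, X8, X10, X13, X14.
MB(X11) = {X1, X3, X4, X5, X6, X8, X10, X13, X14, X15}.
X9 is neither a parent, child, nor co-parent of X11, so it does not belong.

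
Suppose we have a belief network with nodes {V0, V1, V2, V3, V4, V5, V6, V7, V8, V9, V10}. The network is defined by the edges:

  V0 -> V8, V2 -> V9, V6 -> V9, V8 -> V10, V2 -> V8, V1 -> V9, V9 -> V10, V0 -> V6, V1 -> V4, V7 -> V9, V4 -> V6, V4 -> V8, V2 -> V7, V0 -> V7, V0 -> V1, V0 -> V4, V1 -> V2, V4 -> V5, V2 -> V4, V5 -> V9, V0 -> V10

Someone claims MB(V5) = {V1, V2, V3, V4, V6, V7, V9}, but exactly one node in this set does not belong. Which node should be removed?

V3

Ch(V5) = {V9}.
Pa(V5) = {V4}.
Co-parents of V5 (other parents of its children):
  V9's other parents are V1, V2, V6, V7.
MB(V5) = {V1, V2, V4, V6, V7, V9}.
V3 is neither a parent, child, nor co-parent of V5, so it does not belong.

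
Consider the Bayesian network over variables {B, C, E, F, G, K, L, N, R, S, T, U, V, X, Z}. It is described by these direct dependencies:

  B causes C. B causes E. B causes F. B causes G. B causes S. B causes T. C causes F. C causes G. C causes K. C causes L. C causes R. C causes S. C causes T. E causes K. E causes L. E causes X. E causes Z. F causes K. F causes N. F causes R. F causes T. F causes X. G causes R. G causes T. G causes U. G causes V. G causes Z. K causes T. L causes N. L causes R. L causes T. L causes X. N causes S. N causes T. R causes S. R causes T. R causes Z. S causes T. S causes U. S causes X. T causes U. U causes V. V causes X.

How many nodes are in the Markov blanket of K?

Parents of K: C, E, F.
K's children: T.
Co-parents of K (other parents of its children):
  T: B, C, F, G, L, N, R, S
MB(K) = {B, C, E, F, G, L, N, R, S, T}, which has 10 nodes.

10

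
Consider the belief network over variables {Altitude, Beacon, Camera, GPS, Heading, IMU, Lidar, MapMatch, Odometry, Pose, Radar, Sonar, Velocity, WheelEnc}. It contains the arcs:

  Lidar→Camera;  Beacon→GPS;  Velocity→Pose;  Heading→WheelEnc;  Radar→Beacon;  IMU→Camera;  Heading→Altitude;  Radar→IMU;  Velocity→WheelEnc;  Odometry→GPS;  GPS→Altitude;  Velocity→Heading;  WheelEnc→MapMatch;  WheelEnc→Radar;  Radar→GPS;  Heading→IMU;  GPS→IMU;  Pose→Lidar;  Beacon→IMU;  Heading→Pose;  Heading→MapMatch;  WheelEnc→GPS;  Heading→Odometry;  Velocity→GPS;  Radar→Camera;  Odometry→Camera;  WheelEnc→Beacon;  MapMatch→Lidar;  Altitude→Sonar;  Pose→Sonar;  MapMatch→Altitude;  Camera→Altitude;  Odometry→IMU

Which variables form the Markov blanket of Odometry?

Parents of Odometry: Heading.
Odometry has children Camera, GPS, IMU.
For each child, the remaining parents (spouses of Odometry):
  GPS also has parents Beacon, Radar, Velocity, WheelEnc.
  parents(IMU) \ {Odometry} = {Beacon, GPS, Heading, Radar}.
  parents(Camera) \ {Odometry} = {IMU, Lidar, Radar}.
Taking the union gives {Beacon, Camera, GPS, Heading, IMU, Lidar, Radar, Velocity, WheelEnc}.

{Beacon, Camera, GPS, Heading, IMU, Lidar, Radar, Velocity, WheelEnc}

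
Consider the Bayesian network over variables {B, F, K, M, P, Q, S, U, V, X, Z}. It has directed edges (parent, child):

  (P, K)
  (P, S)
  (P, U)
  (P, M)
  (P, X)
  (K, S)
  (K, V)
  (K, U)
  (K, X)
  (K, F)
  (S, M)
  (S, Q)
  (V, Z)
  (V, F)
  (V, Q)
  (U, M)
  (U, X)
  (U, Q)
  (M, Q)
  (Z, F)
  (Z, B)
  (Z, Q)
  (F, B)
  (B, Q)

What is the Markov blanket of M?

{B, P, Q, S, U, V, Z}

Parents of M: P, S, U.
M has child Q.
Co-parents of M (other parents of its children):
  Q's other parents are B, S, U, V, Z.
Taking the union gives {B, P, Q, S, U, V, Z}.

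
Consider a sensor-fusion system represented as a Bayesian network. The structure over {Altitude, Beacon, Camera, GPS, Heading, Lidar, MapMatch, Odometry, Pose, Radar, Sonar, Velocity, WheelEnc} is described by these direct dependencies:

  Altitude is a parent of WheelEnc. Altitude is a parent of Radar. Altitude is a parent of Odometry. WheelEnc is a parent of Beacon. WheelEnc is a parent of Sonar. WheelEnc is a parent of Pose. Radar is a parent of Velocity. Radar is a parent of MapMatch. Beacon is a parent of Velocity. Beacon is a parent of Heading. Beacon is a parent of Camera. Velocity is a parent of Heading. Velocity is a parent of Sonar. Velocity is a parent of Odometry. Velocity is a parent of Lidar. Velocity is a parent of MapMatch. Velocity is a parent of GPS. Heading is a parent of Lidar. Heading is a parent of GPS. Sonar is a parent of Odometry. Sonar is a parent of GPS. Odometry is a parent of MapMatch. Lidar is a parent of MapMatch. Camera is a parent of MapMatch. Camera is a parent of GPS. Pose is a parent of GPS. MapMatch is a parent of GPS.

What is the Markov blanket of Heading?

Pa(Heading) = {Beacon, Velocity}.
Heading has children GPS, Lidar.
For each child, the remaining parents (spouses of Heading):
  parents(Lidar) \ {Heading} = {Velocity}.
  parents(GPS) \ {Heading} = {Camera, MapMatch, Pose, Sonar, Velocity}.
Taking the union gives {Beacon, Camera, GPS, Lidar, MapMatch, Pose, Sonar, Velocity}.

{Beacon, Camera, GPS, Lidar, MapMatch, Pose, Sonar, Velocity}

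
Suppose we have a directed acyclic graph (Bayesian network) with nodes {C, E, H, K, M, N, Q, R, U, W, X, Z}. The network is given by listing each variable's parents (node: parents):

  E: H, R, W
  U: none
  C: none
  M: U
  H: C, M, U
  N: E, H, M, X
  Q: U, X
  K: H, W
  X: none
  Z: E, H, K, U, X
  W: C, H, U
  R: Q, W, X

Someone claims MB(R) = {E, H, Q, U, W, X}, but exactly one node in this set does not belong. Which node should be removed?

U

R has parents Q, W, X.
Ch(R) = {E}.
For each child, the remaining parents (spouses of R):
  E also has parents H, W.
MB(R) = {E, H, Q, W, X}.
U is neither a parent, child, nor co-parent of R, so it does not belong.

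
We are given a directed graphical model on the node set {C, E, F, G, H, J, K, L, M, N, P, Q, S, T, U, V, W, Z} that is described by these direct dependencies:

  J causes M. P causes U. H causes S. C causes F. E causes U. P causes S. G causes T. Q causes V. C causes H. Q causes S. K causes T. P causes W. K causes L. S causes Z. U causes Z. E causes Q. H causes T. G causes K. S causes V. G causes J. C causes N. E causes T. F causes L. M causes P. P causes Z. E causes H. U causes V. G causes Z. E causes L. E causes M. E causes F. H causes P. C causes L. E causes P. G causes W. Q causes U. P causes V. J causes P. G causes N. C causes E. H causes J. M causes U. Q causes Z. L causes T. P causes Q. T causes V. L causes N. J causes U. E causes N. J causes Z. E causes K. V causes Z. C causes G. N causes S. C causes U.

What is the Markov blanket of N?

{C, E, G, H, L, P, Q, S}

Recall MB(v) = parents ∪ children ∪ spouses, where spouses are the other parents of v's children.
Parents of N: C, E, G, L.
Children of N: S.
Parents of each child, excluding N:
  S also has parents H, P, Q.
So the Markov blanket of N is {C, E, G, H, L, P, Q, S}.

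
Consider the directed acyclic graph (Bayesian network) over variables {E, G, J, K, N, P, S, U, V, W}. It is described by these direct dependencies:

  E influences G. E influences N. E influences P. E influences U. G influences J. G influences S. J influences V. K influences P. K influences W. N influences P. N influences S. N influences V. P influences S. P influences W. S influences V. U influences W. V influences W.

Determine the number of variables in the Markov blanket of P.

8

Recall MB(v) = parents ∪ children ∪ spouses, where spouses are the other parents of v's children.
P has parents E, K, N.
Ch(P) = {S, W}.
Co-parents of P (other parents of its children):
  S: G, N
  W: K, U, V
MB(P) = {E, G, K, N, S, U, V, W}, which has 8 nodes.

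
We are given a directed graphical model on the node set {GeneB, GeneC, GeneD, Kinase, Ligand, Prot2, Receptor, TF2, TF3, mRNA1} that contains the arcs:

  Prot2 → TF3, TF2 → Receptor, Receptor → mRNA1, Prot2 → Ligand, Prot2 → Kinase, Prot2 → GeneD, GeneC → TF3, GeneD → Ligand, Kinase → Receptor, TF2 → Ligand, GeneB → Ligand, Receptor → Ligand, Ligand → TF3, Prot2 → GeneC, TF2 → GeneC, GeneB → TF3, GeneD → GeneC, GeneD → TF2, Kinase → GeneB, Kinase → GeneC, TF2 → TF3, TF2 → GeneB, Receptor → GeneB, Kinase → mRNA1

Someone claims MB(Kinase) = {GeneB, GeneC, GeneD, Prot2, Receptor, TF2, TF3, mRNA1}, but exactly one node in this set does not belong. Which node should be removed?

TF3

By definition, MB(Kinase) is built from Kinase's parents, Kinase's children, and the co-parents of Kinase.
Kinase has parent Prot2.
Ch(Kinase) = {GeneB, GeneC, Receptor, mRNA1}.
For each child, the remaining parents (spouses of Kinase):
  parents(Receptor) \ {Kinase} = {TF2}.
  GeneC also has parents GeneD, Prot2, TF2.
  parents(GeneB) \ {Kinase} = {Receptor, TF2}.
  mRNA1 also has parent Receptor.
MB(Kinase) = {GeneB, GeneC, GeneD, Prot2, Receptor, TF2, mRNA1}.
TF3 is neither a parent, child, nor co-parent of Kinase, so it does not belong.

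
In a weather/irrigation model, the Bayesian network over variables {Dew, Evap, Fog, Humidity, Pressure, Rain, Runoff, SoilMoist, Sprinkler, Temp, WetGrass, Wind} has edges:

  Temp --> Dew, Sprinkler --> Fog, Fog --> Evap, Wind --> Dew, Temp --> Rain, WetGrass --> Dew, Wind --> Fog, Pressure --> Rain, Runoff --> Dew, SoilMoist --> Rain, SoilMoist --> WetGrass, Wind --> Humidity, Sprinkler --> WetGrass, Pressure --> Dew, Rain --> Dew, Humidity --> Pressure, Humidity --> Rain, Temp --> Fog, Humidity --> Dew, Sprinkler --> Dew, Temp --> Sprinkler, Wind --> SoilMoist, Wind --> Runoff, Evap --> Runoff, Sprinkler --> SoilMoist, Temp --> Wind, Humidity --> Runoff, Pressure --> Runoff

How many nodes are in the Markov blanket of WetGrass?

9

The Markov blanket of a node is its parents, its children, and the other parents of its children.
Parents of WetGrass: SoilMoist, Sprinkler.
Children of WetGrass: Dew.
For each child, the remaining parents (spouses of WetGrass):
  Dew also has parents Humidity, Pressure, Rain, Runoff, Sprinkler, Temp, Wind.
MB(WetGrass) = {Dew, Humidity, Pressure, Rain, Runoff, SoilMoist, Sprinkler, Temp, Wind}, which has 9 nodes.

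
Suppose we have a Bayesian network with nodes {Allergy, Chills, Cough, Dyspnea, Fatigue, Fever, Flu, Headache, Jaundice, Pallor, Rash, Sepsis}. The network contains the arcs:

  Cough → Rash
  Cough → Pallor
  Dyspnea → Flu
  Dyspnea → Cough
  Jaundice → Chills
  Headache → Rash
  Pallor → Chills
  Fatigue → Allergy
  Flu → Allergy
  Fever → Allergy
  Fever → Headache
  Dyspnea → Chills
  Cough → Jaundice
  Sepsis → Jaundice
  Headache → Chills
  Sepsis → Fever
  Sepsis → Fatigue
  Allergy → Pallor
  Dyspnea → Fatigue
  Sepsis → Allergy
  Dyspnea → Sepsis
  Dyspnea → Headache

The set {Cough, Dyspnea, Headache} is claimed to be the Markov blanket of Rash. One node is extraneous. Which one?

Parents of Rash: Cough, Headache.
Rash has no children.
Rash has no children, so there are no co-parents.
MB(Rash) = {Cough, Headache}.
Dyspnea is neither a parent, child, nor co-parent of Rash, so it does not belong.

Dyspnea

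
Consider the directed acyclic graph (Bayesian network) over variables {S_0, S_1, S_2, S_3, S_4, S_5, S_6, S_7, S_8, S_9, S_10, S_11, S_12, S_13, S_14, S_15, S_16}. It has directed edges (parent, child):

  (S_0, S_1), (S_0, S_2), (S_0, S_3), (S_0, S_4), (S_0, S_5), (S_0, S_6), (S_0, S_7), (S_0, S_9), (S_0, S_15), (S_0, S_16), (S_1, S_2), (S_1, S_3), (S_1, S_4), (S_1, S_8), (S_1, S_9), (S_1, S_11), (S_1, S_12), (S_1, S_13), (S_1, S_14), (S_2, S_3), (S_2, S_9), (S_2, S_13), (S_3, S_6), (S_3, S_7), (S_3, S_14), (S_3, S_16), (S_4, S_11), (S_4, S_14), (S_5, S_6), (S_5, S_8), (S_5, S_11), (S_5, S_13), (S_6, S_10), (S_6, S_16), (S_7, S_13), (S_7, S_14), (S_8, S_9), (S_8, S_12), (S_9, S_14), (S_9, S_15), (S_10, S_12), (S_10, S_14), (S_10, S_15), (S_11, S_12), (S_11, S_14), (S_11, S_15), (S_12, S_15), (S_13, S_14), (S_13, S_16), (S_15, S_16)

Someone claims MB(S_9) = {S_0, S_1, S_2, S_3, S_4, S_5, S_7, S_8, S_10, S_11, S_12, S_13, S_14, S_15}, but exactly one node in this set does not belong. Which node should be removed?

S_9's parents: S_0, S_1, S_2, S_8.
S_9's children: S_14, S_15.
Co-parents of S_9 (other parents of its children):
  S_14's other parents are S_1, S_3, S_4, S_7, S_10, S_11, S_13.
  S_15's other parents are S_0, S_10, S_11, S_12.
MB(S_9) = {S_0, S_1, S_2, S_3, S_4, S_7, S_8, S_10, S_11, S_12, S_13, S_14, S_15}.
S_5 is neither a parent, child, nor co-parent of S_9, so it does not belong.

S_5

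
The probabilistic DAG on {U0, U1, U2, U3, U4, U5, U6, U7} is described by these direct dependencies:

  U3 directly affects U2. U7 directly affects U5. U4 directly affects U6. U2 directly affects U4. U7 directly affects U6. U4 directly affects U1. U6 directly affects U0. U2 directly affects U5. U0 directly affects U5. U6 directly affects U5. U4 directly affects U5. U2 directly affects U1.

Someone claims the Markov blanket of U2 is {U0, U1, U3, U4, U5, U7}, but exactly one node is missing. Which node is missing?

U6

Pa(U2) = {U3}.
Children of U2: U1, U4, U5.
Other parents of U2's children:
  U4 has no other parent.
  U1 also has parent U4.
  U5 also has parents U0, U4, U6, U7.
MB(U2) = {U0, U1, U3, U4, U5, U6, U7}.
Comparing with the claimed set, U6 is missing.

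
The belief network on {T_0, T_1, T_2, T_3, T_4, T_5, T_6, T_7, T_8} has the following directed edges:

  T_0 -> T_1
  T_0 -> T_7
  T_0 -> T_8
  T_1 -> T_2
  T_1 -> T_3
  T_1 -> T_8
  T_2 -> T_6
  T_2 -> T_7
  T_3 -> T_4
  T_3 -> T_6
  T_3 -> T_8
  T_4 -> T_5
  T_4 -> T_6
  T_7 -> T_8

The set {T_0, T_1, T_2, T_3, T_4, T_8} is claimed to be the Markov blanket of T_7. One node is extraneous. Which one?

Recall MB(v) = parents ∪ children ∪ spouses, where spouses are the other parents of v's children.
Parents of T_7: T_0, T_2.
T_7's children: T_8.
Parents of each child, excluding T_7:
  T_8 also has parents T_0, T_1, T_3.
MB(T_7) = {T_0, T_1, T_2, T_3, T_8}.
T_4 is neither a parent, child, nor co-parent of T_7, so it does not belong.

T_4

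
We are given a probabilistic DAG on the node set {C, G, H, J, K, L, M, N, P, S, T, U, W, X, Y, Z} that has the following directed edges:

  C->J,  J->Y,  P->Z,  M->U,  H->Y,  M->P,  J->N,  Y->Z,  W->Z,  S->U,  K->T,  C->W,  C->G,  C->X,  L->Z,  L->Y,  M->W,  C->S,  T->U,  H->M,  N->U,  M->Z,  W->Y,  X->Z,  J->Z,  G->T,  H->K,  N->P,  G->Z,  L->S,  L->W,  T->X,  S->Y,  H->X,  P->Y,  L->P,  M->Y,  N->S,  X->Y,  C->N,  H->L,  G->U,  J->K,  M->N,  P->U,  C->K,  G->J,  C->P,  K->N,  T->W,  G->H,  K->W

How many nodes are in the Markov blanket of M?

15

A node's Markov blanket = Pa ∪ Ch ∪ (parents of Ch other than the node itself).
M's children: N, P, U, W, Y, Z.
Pa(M) = {H}.
Parents of each child, excluding M:
  N also has parents C, J, K.
  P's other parents are C, L, N.
  parents(U) \ {M} = {G, N, P, S, T}.
  W's other parents are C, K, L, T.
  Y also has parents H, J, L, P, S, W, X.
  parents(Z) \ {M} = {G, J, L, P, W, X, Y}.
MB(M) = {C, G, H, J, K, L, N, P, S, T, U, W, X, Y, Z}, which has 15 nodes.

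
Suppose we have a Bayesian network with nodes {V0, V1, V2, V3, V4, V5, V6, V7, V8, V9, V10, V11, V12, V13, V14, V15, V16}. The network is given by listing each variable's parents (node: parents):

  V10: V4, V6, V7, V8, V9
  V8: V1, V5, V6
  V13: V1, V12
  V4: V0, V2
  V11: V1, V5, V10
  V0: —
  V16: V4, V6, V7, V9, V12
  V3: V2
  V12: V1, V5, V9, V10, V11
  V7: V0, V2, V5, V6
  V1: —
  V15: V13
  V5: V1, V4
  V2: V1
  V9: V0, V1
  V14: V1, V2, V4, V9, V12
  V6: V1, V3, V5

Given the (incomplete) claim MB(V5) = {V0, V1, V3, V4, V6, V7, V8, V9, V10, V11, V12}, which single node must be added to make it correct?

V2

A node's Markov blanket = Pa ∪ Ch ∪ (parents of Ch other than the node itself).
V5's parents: V1, V4.
V5's children: V6, V7, V8, V11, V12.
Other parents of V5's children:
  V6 also has parents V1, V3.
  parents(V7) \ {V5} = {V0, V2, V6}.
  V8 also has parents V1, V6.
  V11 also has parents V1, V10.
  V12's other parents are V1, V9, V10, V11.
MB(V5) = {V0, V1, V2, V3, V4, V6, V7, V8, V9, V10, V11, V12}.
Comparing with the claimed set, V2 is missing.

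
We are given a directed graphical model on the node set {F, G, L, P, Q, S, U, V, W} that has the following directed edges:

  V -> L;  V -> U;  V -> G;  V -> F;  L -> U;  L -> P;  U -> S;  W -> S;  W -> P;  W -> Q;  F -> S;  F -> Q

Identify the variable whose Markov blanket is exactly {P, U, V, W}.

L

The target node must have every member of {P, U, V, W} as a parent, child, or co-parent, and no others.
Parents of L: V; children: P, U; co-parents: V, W.
These exactly cover the given set, so the node is L.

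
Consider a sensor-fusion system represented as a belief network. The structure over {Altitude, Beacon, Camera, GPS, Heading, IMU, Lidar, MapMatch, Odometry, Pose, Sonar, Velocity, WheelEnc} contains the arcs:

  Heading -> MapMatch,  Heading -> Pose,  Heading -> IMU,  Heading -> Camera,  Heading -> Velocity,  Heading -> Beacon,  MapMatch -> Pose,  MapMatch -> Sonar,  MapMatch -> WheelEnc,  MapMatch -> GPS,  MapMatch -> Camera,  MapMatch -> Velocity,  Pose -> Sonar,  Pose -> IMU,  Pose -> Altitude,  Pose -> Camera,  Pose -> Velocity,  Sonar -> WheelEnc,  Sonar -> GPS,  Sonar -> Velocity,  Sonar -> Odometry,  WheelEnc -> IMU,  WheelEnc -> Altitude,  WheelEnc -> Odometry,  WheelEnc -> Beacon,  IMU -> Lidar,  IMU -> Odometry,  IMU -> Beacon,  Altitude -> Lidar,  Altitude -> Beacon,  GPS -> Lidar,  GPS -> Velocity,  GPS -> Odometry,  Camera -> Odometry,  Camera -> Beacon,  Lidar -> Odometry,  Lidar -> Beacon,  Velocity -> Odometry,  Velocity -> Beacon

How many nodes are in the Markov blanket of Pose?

The Markov blanket of a node is its parents, its children, and the other parents of its children.
Pa(Pose) = {Heading, MapMatch}.
Pose has children Altitude, Camera, IMU, Sonar, Velocity.
Co-parents of Pose (other parents of its children):
  Sonar: MapMatch
  IMU: Heading, WheelEnc
  Altitude: WheelEnc
  Camera: Heading, MapMatch
  Velocity: GPS, Heading, MapMatch, Sonar
MB(Pose) = {Altitude, Camera, GPS, Heading, IMU, MapMatch, Sonar, Velocity, WheelEnc}, which has 9 nodes.

9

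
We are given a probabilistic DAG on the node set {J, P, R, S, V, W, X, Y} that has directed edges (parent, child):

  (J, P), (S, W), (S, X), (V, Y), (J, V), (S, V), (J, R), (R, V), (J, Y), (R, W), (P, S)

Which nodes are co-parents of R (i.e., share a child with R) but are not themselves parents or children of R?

{S}

Children of R: V, W.
  V: J, S
  W: S
Excluding nodes already adjacent to R (J, V, W), the co-parent-only contribution is {S}.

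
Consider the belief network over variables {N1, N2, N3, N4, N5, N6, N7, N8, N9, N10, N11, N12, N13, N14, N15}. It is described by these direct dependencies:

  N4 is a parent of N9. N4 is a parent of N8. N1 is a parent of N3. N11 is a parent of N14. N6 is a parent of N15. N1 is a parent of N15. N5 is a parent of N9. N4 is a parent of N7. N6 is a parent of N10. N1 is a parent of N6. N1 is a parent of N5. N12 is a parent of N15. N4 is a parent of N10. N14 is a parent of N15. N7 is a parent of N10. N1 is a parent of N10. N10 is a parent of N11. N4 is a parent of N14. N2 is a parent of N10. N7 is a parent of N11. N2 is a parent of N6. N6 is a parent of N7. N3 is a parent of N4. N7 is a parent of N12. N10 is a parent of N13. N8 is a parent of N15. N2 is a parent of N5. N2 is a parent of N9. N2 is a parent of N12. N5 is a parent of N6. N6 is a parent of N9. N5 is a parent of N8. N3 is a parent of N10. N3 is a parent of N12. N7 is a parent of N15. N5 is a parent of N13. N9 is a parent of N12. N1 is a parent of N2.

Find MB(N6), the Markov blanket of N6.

{N1, N2, N3, N4, N5, N7, N8, N9, N10, N12, N14, N15}

N6 has parents N1, N2, N5.
N6 has children N7, N9, N10, N15.
For each child, the remaining parents (spouses of N6):
  N7: N4
  N9: N2, N4, N5
  N10: N1, N2, N3, N4, N7
  N15: N1, N7, N8, N12, N14
MB(N6) = {N1, N2, N3, N4, N5, N7, N8, N9, N10, N12, N14, N15}.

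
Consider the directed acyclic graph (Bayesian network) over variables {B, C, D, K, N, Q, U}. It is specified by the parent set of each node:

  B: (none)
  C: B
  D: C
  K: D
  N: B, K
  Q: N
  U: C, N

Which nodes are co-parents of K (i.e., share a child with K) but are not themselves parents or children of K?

{B}

Children of K: N.
  parents(N) \ {K} = {B}.
Excluding nodes already adjacent to K (D, N), the co-parent-only contribution is {B}.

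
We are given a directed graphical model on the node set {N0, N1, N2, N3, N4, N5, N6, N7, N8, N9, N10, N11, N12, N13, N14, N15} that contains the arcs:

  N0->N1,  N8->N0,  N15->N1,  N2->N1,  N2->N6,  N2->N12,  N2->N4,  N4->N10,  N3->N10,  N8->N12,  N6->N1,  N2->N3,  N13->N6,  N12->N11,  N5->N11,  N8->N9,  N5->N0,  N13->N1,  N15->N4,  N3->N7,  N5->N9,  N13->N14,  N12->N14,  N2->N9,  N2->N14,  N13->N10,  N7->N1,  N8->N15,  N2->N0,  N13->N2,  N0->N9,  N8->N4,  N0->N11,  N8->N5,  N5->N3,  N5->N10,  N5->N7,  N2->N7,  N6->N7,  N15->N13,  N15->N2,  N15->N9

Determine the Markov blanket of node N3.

By definition, MB(N3) is built from N3's parents, N3's children, and the co-parents of N3.
Parents of N3: N2, N5.
Ch(N3) = {N7, N10}.
Co-parents of N3 (other parents of its children):
  N7: N2, N5, N6
  N10: N4, N5, N13
Union: {N2, N5} ∪ {N7, N10} ∪ {N2, N4, N5, N6, N13} = {N2, N4, N5, N6, N7, N10, N13}.

{N2, N4, N5, N6, N7, N10, N13}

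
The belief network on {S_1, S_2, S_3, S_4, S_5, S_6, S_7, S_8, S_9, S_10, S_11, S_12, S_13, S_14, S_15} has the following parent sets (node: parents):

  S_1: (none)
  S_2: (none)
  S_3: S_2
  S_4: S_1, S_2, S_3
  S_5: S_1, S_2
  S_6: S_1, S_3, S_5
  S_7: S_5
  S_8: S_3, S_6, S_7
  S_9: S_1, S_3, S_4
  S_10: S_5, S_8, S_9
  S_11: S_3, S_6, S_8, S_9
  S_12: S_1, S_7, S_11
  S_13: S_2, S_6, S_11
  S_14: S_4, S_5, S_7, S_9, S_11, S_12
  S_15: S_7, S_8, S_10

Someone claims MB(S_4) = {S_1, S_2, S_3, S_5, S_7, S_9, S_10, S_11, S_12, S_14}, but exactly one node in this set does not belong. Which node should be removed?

By definition, MB(S_4) is built from S_4's parents, S_4's children, and the co-parents of S_4.
S_4 has parents S_1, S_2, S_3.
S_4's children: S_9, S_14.
For each child, the remaining parents (spouses of S_4):
  S_9's other parents are S_1, S_3.
  parents(S_14) \ {S_4} = {S_5, S_7, S_9, S_11, S_12}.
MB(S_4) = {S_1, S_2, S_3, S_5, S_7, S_9, S_11, S_12, S_14}.
S_10 is neither a parent, child, nor co-parent of S_4, so it does not belong.

S_10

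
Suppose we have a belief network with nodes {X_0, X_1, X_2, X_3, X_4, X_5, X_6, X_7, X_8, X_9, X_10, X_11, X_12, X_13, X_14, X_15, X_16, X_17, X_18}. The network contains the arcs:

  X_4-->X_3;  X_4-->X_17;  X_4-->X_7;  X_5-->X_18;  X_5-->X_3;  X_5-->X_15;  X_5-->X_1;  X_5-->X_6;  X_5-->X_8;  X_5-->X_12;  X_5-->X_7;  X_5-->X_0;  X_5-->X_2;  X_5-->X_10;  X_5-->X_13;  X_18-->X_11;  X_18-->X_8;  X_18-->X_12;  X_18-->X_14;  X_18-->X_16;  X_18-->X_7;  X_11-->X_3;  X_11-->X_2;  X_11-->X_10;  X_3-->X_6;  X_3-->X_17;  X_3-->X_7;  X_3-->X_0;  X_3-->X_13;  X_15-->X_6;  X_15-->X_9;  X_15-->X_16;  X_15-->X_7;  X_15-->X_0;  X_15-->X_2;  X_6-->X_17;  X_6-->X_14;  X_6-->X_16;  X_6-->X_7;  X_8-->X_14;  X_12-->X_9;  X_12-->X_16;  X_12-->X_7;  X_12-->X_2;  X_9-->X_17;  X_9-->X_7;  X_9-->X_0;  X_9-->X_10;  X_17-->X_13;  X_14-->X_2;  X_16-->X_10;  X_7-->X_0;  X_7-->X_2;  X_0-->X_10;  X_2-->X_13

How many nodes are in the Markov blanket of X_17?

Ch(X_17) = {X_13}.
X_17 has parents X_3, X_4, X_6, X_9.
For each child, the remaining parents (spouses of X_17):
  parents(X_13) \ {X_17} = {X_2, X_3, X_5}.
MB(X_17) = {X_2, X_3, X_4, X_5, X_6, X_9, X_13}, which has 7 nodes.

7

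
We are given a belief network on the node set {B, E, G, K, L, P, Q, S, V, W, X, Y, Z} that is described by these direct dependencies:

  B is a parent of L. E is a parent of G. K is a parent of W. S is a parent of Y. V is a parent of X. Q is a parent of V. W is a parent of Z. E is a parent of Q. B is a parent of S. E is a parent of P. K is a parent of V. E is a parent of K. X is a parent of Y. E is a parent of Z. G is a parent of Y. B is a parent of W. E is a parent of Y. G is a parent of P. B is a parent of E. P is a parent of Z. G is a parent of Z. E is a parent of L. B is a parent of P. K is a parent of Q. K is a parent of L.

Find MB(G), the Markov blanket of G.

The Markov blanket of a node is its parents, its children, and the other parents of its children.
G's parents: E.
G has children P, Y, Z.
Co-parents of G (other parents of its children):
  P: B, E
  Y: E, S, X
  Z: E, P, W
Taking the union gives {B, E, P, S, W, X, Y, Z}.

{B, E, P, S, W, X, Y, Z}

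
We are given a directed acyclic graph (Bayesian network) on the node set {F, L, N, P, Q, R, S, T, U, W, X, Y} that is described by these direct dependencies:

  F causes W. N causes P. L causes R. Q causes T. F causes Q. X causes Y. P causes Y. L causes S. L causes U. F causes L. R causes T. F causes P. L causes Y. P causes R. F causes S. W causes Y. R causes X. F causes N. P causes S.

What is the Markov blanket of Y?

{L, P, W, X}

Pa(Y) = {L, P, W, X}.
Y's children: none.
Y has no children, so there are no co-parents.
MB(Y) = {L, P, W, X}.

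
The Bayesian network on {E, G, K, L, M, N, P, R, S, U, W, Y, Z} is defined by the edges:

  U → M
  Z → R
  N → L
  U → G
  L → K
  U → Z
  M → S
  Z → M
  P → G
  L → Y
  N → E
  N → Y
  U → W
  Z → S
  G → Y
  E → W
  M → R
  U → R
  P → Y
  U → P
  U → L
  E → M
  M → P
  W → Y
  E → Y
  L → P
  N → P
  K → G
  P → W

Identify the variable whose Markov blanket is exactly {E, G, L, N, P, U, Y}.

The target node must have every member of {E, G, L, N, P, U, Y} as a parent, child, or co-parent, and no others.
Parents of W: E, P, U; children: Y; co-parents: E, G, L, N, P.
These exactly cover the given set, so the node is W.

W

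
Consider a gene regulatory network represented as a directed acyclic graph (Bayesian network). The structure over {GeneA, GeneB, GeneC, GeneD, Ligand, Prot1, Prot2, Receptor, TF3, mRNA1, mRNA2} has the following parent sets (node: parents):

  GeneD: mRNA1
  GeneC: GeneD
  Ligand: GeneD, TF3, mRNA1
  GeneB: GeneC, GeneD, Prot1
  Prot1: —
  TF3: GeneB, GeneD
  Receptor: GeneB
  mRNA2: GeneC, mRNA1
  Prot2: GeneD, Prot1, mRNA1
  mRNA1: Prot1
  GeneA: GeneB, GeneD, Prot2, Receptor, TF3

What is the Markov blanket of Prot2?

{GeneA, GeneB, GeneD, Prot1, Receptor, TF3, mRNA1}

Prot2's children: GeneA.
Prot2's parents: GeneD, Prot1, mRNA1.
Other parents of Prot2's children:
  GeneA: GeneB, GeneD, Receptor, TF3
MB(Prot2) = {GeneA, GeneB, GeneD, Prot1, Receptor, TF3, mRNA1}.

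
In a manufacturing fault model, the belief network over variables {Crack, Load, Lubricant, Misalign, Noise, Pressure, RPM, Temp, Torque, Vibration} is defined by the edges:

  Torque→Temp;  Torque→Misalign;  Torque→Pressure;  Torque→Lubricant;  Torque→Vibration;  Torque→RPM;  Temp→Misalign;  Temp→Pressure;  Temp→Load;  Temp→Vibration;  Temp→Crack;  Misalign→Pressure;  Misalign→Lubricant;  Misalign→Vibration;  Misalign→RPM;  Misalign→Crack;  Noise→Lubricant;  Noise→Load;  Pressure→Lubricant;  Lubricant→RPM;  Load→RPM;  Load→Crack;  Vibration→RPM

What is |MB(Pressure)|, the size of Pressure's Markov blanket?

5

Parents of Pressure: Misalign, Temp, Torque.
Pressure's children: Lubricant.
Co-parents of Pressure (other parents of its children):
  Lubricant: Misalign, Noise, Torque
MB(Pressure) = {Lubricant, Misalign, Noise, Temp, Torque}, which has 5 nodes.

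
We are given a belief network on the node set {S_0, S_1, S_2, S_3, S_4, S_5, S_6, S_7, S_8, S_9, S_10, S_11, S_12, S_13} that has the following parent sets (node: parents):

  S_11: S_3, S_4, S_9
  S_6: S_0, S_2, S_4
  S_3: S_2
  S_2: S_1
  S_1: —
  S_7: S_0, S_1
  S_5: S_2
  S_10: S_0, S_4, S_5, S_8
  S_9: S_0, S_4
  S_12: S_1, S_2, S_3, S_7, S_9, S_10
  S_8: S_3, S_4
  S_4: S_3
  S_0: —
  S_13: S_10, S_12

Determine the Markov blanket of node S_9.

{S_0, S_1, S_2, S_3, S_4, S_7, S_10, S_11, S_12}

A node's Markov blanket = Pa ∪ Ch ∪ (parents of Ch other than the node itself).
Ch(S_9) = {S_11, S_12}.
Parents of S_9: S_0, S_4.
For each child, the remaining parents (spouses of S_9):
  S_11's other parents are S_3, S_4.
  S_12's other parents are S_1, S_2, S_3, S_7, S_10.
MB(S_9) = {S_0, S_1, S_2, S_3, S_4, S_7, S_10, S_11, S_12}.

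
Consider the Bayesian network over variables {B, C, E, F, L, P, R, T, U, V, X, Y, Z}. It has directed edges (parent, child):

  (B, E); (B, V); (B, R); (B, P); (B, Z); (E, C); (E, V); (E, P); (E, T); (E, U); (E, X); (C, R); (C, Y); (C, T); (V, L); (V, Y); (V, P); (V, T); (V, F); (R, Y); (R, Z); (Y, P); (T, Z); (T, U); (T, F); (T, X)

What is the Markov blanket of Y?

By definition, MB(Y) is built from Y's parents, Y's children, and the co-parents of Y.
Parents of Y: C, R, V.
Y's children: P.
Co-parents of Y (other parents of its children):
  P: B, E, V
So the Markov blanket of Y is {B, C, E, P, R, V}.

{B, C, E, P, R, V}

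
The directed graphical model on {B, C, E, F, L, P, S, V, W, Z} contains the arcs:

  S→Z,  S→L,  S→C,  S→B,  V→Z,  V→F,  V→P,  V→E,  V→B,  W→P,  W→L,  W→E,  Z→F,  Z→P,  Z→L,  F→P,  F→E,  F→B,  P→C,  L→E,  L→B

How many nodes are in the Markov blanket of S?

8

By definition, MB(S) is built from S's parents, S's children, and the co-parents of S.
Ch(S) = {B, C, L, Z}.
S's parents: none.
Other parents of S's children:
  parents(Z) \ {S} = {V}.
  L also has parents W, Z.
  parents(C) \ {S} = {P}.
  B also has parents F, L, V.
MB(S) = {B, C, F, L, P, V, W, Z}, which has 8 nodes.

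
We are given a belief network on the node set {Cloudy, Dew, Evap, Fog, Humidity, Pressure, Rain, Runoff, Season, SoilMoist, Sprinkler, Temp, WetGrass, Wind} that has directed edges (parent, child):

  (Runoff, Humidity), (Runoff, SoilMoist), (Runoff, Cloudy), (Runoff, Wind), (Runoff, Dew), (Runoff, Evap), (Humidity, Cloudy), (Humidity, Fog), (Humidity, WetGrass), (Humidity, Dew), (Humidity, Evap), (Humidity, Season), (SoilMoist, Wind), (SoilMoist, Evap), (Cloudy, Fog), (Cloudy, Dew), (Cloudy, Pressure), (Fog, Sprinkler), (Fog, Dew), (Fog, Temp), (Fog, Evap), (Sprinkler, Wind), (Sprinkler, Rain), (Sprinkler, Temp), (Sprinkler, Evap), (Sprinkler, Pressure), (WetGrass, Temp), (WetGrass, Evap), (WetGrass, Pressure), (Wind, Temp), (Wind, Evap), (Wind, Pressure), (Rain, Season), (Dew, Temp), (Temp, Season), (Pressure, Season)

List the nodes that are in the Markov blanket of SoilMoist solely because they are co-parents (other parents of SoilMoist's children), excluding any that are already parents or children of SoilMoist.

Children of SoilMoist: Evap, Wind.
  parents(Wind) \ {SoilMoist} = {Runoff, Sprinkler}.
  parents(Evap) \ {SoilMoist} = {Fog, Humidity, Runoff, Sprinkler, WetGrass, Wind}.
Excluding nodes already adjacent to SoilMoist (Evap, Runoff, Wind), the co-parent-only contribution is {Fog, Humidity, Sprinkler, WetGrass}.

{Fog, Humidity, Sprinkler, WetGrass}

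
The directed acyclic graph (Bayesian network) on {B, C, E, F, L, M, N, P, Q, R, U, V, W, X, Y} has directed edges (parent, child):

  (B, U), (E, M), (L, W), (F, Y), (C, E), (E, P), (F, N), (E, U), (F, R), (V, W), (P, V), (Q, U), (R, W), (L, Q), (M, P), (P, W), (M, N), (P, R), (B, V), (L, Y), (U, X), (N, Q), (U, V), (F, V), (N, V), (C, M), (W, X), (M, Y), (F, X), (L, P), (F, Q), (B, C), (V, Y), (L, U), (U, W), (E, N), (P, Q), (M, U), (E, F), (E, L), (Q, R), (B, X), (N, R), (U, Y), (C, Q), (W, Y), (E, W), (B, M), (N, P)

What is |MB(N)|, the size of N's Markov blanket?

11

The Markov blanket of a node is its parents, its children, and the other parents of its children.
Parents of N: E, F, M.
N has children P, Q, R, V.
Co-parents of N (other parents of its children):
  P also has parents E, L, M.
  Q also has parents C, F, L, P.
  R also has parents F, P, Q.
  V also has parents B, F, P, U.
MB(N) = {B, C, E, F, L, M, P, Q, R, U, V}, which has 11 nodes.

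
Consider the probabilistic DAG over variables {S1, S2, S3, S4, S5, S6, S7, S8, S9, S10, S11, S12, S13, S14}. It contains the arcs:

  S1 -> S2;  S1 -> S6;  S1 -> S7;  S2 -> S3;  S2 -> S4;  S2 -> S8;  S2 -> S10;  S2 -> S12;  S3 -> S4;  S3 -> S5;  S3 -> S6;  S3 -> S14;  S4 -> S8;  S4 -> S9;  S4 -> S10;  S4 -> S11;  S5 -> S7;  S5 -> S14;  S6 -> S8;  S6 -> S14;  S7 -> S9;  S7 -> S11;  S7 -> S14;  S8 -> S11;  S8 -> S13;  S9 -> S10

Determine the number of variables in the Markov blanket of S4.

8

By definition, MB(S4) is built from S4's parents, S4's children, and the co-parents of S4.
Pa(S4) = {S2, S3}.
S4's children: S8, S9, S10, S11.
Other parents of S4's children:
  S8: S2, S6
  S9: S7
  S10: S2, S9
  S11: S7, S8
MB(S4) = {S2, S3, S6, S7, S8, S9, S10, S11}, which has 8 nodes.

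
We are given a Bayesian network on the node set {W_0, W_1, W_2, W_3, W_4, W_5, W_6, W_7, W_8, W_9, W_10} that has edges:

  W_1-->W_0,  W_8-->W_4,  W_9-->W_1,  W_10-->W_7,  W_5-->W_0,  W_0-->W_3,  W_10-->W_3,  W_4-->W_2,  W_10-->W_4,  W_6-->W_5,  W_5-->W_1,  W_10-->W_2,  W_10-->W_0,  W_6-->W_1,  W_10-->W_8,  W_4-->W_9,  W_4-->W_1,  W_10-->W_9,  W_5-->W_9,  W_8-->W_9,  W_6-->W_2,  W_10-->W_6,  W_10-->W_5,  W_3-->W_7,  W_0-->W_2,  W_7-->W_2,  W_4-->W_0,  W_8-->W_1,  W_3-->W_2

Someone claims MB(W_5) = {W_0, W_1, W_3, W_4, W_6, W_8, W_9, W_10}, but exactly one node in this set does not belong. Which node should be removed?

A node's Markov blanket = Pa ∪ Ch ∪ (parents of Ch other than the node itself).
W_5's parents: W_6, W_10.
Ch(W_5) = {W_0, W_1, W_9}.
Parents of each child, excluding W_5:
  W_9's other parents are W_4, W_8, W_10.
  W_1 also has parents W_4, W_6, W_8, W_9.
  parents(W_0) \ {W_5} = {W_1, W_4, W_10}.
MB(W_5) = {W_0, W_1, W_4, W_6, W_8, W_9, W_10}.
W_3 is neither a parent, child, nor co-parent of W_5, so it does not belong.

W_3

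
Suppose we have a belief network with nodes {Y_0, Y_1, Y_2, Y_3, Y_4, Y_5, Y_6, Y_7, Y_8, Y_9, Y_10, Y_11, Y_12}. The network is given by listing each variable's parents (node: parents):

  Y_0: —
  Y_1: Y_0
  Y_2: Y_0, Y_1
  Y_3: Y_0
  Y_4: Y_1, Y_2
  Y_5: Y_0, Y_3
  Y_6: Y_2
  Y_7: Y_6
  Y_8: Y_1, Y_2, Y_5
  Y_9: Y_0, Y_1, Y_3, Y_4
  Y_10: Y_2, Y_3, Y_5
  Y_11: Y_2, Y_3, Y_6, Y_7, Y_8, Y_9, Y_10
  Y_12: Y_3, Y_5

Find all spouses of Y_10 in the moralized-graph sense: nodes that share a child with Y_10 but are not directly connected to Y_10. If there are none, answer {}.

Children of Y_10: Y_11.
  parents(Y_11) \ {Y_10} = {Y_2, Y_3, Y_6, Y_7, Y_8, Y_9}.
Excluding nodes already adjacent to Y_10 (Y_2, Y_3, Y_5, Y_11), the co-parent-only contribution is {Y_6, Y_7, Y_8, Y_9}.

{Y_6, Y_7, Y_8, Y_9}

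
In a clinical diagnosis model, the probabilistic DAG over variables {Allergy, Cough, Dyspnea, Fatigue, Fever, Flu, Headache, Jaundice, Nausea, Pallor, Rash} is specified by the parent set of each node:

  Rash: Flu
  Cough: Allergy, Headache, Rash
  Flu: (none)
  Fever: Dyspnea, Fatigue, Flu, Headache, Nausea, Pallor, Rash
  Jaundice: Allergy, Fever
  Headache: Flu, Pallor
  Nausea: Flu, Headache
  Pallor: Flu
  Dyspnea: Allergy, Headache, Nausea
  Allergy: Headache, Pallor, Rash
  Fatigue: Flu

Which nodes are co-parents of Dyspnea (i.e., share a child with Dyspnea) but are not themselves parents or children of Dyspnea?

Children of Dyspnea: Fever.
  parents(Fever) \ {Dyspnea} = {Fatigue, Flu, Headache, Nausea, Pallor, Rash}.
Excluding nodes already adjacent to Dyspnea (Allergy, Fever, Headache, Nausea), the co-parent-only contribution is {Fatigue, Flu, Pallor, Rash}.

{Fatigue, Flu, Pallor, Rash}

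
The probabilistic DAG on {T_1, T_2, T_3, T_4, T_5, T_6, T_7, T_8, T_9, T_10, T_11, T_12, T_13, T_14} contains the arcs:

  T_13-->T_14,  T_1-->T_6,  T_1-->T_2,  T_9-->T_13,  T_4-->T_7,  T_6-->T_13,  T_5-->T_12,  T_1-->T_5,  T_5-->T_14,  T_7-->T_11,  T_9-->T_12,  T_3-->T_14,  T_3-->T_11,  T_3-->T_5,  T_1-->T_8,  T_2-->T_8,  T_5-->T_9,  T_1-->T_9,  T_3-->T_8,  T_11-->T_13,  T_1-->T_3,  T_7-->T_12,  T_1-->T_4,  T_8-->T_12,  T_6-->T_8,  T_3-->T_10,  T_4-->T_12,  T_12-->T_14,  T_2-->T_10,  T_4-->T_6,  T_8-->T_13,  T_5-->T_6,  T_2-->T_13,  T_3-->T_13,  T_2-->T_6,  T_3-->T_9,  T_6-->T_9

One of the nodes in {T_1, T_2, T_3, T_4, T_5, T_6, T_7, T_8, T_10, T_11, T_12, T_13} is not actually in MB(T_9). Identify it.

Pa(T_9) = {T_1, T_3, T_5, T_6}.
Children of T_9: T_12, T_13.
For each child, the remaining parents (spouses of T_9):
  T_12 also has parents T_4, T_5, T_7, T_8.
  T_13's other parents are T_2, T_3, T_6, T_8, T_11.
MB(T_9) = {T_1, T_2, T_3, T_4, T_5, T_6, T_7, T_8, T_11, T_12, T_13}.
T_10 is neither a parent, child, nor co-parent of T_9, so it does not belong.

T_10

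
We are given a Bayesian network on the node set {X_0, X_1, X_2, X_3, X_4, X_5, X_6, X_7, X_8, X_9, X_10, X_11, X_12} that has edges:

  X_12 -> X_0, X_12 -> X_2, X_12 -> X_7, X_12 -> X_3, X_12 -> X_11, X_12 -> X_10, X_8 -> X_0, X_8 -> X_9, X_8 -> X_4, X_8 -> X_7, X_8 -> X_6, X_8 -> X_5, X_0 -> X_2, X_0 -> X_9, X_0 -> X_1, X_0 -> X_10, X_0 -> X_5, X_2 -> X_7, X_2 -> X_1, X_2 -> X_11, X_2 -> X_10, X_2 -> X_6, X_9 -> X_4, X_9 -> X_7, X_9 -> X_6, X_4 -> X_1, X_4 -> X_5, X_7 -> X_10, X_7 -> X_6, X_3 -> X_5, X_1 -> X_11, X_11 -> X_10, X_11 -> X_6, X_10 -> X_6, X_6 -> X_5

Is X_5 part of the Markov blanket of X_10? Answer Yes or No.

By definition, MB(X_10) is built from X_10's parents, X_10's children, and the co-parents of X_10.
X_10 has parents X_0, X_2, X_7, X_11, X_12.
Children of X_10: X_6.
Co-parents of X_10 (other parents of its children):
  X_6 also has parents X_2, X_7, X_8, X_9, X_11.
MB(X_10) = {X_0, X_2, X_6, X_7, X_8, X_9, X_11, X_12}; X_5 is not in this set.

No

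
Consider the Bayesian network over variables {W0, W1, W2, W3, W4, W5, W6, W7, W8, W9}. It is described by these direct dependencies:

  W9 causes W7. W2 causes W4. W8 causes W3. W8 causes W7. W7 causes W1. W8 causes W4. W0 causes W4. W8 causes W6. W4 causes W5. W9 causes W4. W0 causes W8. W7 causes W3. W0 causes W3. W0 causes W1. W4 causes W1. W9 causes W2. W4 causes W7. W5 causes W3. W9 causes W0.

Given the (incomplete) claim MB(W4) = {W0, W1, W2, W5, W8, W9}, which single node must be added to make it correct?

W7

W4 has children W1, W5, W7.
Parents of W4: W0, W2, W8, W9.
Parents of each child, excluding W4:
  W5: no additional parents.
  parents(W7) \ {W4} = {W8, W9}.
  parents(W1) \ {W4} = {W0, W7}.
MB(W4) = {W0, W1, W2, W5, W7, W8, W9}.
Comparing with the claimed set, W7 is missing.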